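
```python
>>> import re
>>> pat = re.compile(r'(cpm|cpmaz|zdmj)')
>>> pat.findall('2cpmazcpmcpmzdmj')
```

Alternation isn't longest-match — the leftmost alternative that fits at this position is chosen.
With a single group, `findall` returns only what that group captured — 4 items.

['cpm', 'cpm', 'cpm', 'zdmj']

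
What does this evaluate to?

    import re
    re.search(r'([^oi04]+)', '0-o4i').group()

Pattern: one or more of any character except [oi04] (captured).
`re.search` tries every starting position until one works.
The match spans [1:2] → '-'.
Captured: group 1 = '-'.

'-'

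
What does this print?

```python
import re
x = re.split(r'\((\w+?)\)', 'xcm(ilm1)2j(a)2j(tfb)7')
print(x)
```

`re.split` interleaves the captured-group text with the surrounding fragments.

['xcm', 'ilm1', '2j', 'a', '2j', 'tfb', '7']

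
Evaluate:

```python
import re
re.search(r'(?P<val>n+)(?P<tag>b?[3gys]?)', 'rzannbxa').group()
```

'nnb'

Pattern: one or more of a literal 'n' (captured as 'val'); then optionally the literal 'b', then optionally one of [3gys] (captured as 'tag').
Unlike `match`, `search` isn't anchored — it looks for the pattern anywhere in the string.
The match spans [3:6] → 'nnb'.
Captured: group 1 = 'nn', group 2 = 'b'.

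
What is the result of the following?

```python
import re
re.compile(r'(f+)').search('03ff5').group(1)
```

This matches one or more of a literal 'f' (captured).
`search` walks the string left to right and returns the first match it finds.
The match spans [2:4] → 'ff'.
Captured: group 1 = 'ff'.

'ff'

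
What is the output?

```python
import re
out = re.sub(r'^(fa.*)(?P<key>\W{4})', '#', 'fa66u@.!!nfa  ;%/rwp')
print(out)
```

Every occurrence is swapped for '#'.

#rwp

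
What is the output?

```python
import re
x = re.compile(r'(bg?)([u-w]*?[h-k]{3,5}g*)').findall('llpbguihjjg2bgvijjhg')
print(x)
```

This matches a literal 'b', then optionally the literal 'g' (captured); then zero or more of a character in [u-w] (lazy), then 3 to 5 of a character in [h-k], then zero or more of a literal 'g' (captured).
Walking the string: at [3:11] match 'bguihjjg', groups = ('bg', 'uihjjg'); at [12:20] match 'bgvijjhg', groups = ('bg', 'vijjhg').
2 groups means each result is a tuple of 2 captured strings — 2 here.

[('bg', 'uihjjg'), ('bg', 'vijjhg')]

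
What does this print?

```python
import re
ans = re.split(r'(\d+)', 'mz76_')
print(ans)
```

['mz', '76', '_']

Pattern: one or more of a digit (captured).
Matches to split on: at [2:4] → '76'.
Because the pattern has a capturing group, `split` also inserts each captured text between the pieces.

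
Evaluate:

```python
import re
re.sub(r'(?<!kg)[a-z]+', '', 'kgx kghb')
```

' '

The negative lookaround is zero-width — it rules out positions where the adjacent text would match, without consuming anything.
Each match is replaced by ''.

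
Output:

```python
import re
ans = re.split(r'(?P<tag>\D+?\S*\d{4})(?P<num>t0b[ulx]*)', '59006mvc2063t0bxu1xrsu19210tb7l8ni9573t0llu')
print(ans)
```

With a capturing group present, the delimiter's captured portion is kept in the result list.

['59006', 'mvc2063', 't0bxu', '1xrsu19210tb7l8ni9573t0llu']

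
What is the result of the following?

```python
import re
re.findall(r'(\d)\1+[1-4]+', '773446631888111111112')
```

['7', '6', '8']

`\1` has to match the exact text group 1 already captured.
One capturing group, so `findall` returns just the captured substring from each match — 3 in all.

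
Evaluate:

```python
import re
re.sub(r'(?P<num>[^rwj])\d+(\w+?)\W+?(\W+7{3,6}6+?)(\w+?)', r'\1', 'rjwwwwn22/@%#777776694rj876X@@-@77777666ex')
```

'rjwwwwn96ex'

The pattern matches any character except [rwj] (captured as 'num'); then one or more of a digit; then one or more of a word character (lazy) (captured); then one or more of a non-word character (lazy); then one or more of a non-word character, then 3 to 6 of a literal '7', then one or more of the literal '6' (lazy) (captured); then one or more of a word character (lazy) (captured).
Matches: at [6:20] → 'n22/@%#7777766'; at [20:39] → '94rj876X@@-@7777766'.
`\1` in the replacement pulls in group 1's text for each match.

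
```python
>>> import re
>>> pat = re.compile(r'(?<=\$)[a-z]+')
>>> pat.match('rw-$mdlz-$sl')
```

None

`match` is anchored at position 0; if the pattern doesn't fit there, it returns None.
Here position 0 doesn't satisfy it, so the call returns None.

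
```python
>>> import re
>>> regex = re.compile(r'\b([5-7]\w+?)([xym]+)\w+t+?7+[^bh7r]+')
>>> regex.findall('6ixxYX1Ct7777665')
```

[('6i', 'xx')]

A `+?`/`*?`/`{m,n}?` starts at its minimum and grows only as far as needed for what follows to match.
`findall` packs the 2 group values into a tuple for every match.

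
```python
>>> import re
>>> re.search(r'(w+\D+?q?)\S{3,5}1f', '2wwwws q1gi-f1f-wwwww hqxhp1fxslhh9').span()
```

This matches one or more of a literal 'w', then one or more of a non-digit (lazy), then optionally a literal 'q' (captured); then 3 to 5 of a non-whitespace character, then the literal '1f'.
The match spans [1:15] → 'wwwws q1gi-f1f'.

(1, 15)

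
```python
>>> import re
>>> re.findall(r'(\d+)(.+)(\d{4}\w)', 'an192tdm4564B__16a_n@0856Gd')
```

[('192', 'tdm4564B__16a_n@', '0856G')]

This matches one or more of a digit (captured); then one or more of any character (captured); then exactly 4 of a digit, then a word character (captured).
Walking the string: at [2:26] match '192tdm4564B__16a_n@0856G', groups = ('192', 'tdm4564B__16a_n@', '0856G').
With 3 capturing groups, `findall` returns a 3-tuple per match.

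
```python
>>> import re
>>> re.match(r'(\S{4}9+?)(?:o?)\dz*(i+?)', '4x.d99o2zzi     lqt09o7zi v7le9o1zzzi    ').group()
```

'4x.d99o2zzi'

`re.match` only tries the pattern at the start of the string.
The match spans [0:11] → '4x.d99o2zzi'.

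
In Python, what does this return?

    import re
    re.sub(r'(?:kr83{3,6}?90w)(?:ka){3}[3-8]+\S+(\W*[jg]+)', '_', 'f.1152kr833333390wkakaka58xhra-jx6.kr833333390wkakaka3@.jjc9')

Pattern: the literal 'kr8', then 3 to 6 of the literal '3' (lazy), then the literal '90w' (non-capturing group); then the literal 'ka' repeated 3 times, then one or more of a character in [3-8], then one or more of a non-whitespace character; then zero or more of a non-word character, then one or more of one of [jg] (captured).
Matches: at [6:58] → 'kr833333390wkakaka58xhra-jx6.kr833333390wkakaka3@.jj'.
Every occurrence is swapped for '_'.

'f.1152_c9'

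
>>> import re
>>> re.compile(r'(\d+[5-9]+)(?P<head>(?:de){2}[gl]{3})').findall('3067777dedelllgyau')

Pattern: one or more of a digit, then one or more of a character in [5-9] (captured); then the literal 'de' repeated 2 times, then exactly 3 of one of [gl] (captured as 'head').
Walking the string: at [0:14] match '3067777dedelll', groups = ('3067777', 'dedelll').
With 2 capturing groups, `findall` returns a 2-tuple per match.

[('3067777', 'dedelll')]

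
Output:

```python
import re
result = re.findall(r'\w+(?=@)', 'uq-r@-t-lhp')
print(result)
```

The positive lookaround only admits positions where the adjacent text matches; those characters stay outside the span.
`findall` yields the raw match text (1 of them) because the pattern has no groups.

['r']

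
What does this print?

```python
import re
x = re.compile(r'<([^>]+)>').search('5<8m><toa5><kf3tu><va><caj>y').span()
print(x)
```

(1, 5)

The match spans [1:5] → '<8m>'.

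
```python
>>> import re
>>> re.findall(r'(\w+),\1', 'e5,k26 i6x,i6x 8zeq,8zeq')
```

A backreference is literal: `\1` must see the identical characters the first group matched.
`findall` collects group 1 from each match (2 total).

['i6x', '8zeq']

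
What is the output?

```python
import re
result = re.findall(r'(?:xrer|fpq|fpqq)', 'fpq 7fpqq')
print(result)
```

The regex engine tests alternatives in the order written; an earlier branch that matches wins even if a later one would match more.
Walking the string: at [0:3] → 'fpq'; at [5:8] → 'fpq'.
With no groups in the pattern, `findall` gives back each whole match — 2 here.

['fpq', 'fpq']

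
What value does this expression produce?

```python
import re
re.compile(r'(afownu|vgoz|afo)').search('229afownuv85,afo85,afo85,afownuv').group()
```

The regex engine tests alternatives in the order written; an earlier branch that matches wins even if a later one would match more.
`search` walks the string left to right and returns the first match it finds.
The match spans [3:9] → 'afownu'.
Captured: group 1 = 'afownu'.

'afownu'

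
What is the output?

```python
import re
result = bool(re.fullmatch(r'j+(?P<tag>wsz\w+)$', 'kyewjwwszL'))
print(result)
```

False

This matches one or more of a literal 'j'; then the literal 'wsz', then one or more of a word character (captured as 'tag'); then anchored at the end.
`re.fullmatch` requires the pattern to consume the entire string.
Here the string isn't matched end-to-end, so the call returns None, and `bool(None)` is False.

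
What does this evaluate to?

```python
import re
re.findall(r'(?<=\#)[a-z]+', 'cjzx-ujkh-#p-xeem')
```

The lookaround is zero-width — it requires the adjacent text to match without consuming it, so the asserted text isn't part of the match.
No capturing groups, so `findall` returns the 1 full match string.

['p']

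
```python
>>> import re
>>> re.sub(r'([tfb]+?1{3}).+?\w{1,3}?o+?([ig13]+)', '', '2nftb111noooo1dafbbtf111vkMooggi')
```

'2nda'

Because the quantifier is non-greedy, it stops expanding at the earliest point where the rest of the pattern can succeed.
Every occurrence is swapped for ''.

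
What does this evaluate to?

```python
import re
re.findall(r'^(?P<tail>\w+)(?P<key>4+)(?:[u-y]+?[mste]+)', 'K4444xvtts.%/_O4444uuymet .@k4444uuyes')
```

[('K444', '4')]

Pattern: anchored at the start of the string; then one or more of a word character (captured as 'tail'); then one or more of a literal '4' (captured as 'key'); then one or more of a character in [u-y] (lazy), then one or more of one of [mste] (non-capturing group).
With 2 capturing groups, `findall` returns a 2-tuple per match.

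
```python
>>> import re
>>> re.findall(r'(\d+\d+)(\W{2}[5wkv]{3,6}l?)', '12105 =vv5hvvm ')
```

[('12105', ' =vv5')]

Pattern: one or more of a digit, then one or more of a digit (captured); then exactly 2 of a non-word character, then 3 to 6 of one of [5wkv], then optionally a literal 'l' (captured).
Matches: at [0:10] match '12105 =vv5', groups = ('12105', ' =vv5').
Multiple groups make `findall` return tuples — one 2-tuple for the one match.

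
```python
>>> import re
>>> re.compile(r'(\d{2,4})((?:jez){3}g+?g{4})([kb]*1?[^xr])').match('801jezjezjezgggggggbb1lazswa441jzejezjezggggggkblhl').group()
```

`re.match` only tries the pattern at the start of the string.
The match spans [0:18] → '801jezjezjezgggggg'.

'801jezjezjezgggggg'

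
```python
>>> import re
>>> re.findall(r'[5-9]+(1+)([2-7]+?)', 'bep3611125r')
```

[('111', '2')]

Pattern: one or more of a character in [5-9]; then one or more of a literal '1' (captured); then one or more of a character in [2-7] (lazy) (captured).
Lazy quantifiers expand one character at a time until the remainder of the pattern can match.
Matches: at [4:9] match '61112', groups = ('111', '2').
With 2 capturing groups, `findall` returns a 2-tuple per match.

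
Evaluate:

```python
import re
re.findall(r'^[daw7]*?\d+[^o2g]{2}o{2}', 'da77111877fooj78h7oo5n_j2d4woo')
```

['da77111877foo']

The pattern matches anchored at the start of the string; then zero or more of one of [daw7] (lazy); then one or more of a digit, then exactly 2 of any character except [o2g], then exactly 2 of the literal 'o'.
Walking the string: at [0:13] → 'da77111877foo'.
No capturing groups, so `findall` returns the 1 full match string.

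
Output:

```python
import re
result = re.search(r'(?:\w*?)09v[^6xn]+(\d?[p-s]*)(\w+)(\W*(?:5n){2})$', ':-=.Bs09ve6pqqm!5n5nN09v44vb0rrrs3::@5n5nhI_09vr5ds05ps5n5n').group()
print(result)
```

5n5nN09v44vb0rrrs3::@5n5nhI_09vr5ds05ps5n5n

The pattern matches zero or more of a word character (lazy) (non-capturing group); then the literal '09v', then one or more of any character except [6xn]; then optionally a digit, then zero or more of a character in [p-s] (captured); then one or more of a word character (captured); then zero or more of a non-word character, then the literal '5n' repeated 2 times (captured); then anchored at the end.
The match spans [16:59] → '5n5nN09v44vb0rrrs3::@5n5nhI_09vr5ds05ps5n5n'.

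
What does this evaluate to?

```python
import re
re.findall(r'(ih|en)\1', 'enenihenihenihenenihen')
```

['en', 'en']

The backreference `\1` re-matches whatever the first group consumed, character for character.
`findall` collects group 1 from each match (2 total).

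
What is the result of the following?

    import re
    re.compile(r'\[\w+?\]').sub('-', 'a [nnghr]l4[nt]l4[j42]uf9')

Matches: at [2:9] → '[nnghr]'; at [11:15] → '[nt]'; at [17:22] → '[j42]'.
Every occurrence is swapped for '-'.

'a -l4-l4-uf9'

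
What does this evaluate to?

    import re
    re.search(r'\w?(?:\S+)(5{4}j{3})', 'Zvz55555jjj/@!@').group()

'Zvz55555jjj'

Pattern: optionally a word character; then one or more of a non-whitespace character (non-capturing group); then exactly 4 of a literal '5', then exactly 3 of a literal 'j' (captured).
`re.search` scans for the first position where the pattern succeeds.
The match spans [0:11] → 'Zvz55555jjj'.
Captured: group 1 = '5555jjj'.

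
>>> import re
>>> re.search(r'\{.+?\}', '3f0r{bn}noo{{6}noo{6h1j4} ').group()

The match spans [4:8] → '{bn}'.

'{bn}'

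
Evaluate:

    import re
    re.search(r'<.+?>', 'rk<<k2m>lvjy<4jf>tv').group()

With the lazy modifier that quantifier settles for the fewest repetitions that let the rest of the pattern succeed (the atoms after it are unaffected and can still be greedy).
`re.search` scans for the first position where the pattern succeeds.
The match spans [2:8] → '<<k2m>'.

'<<k2m>'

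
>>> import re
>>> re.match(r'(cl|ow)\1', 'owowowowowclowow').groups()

('ow',)

`\1` is not a pattern — it's the concrete string captured by group 1, re-applied verbatim.
With `match`, the pattern is implicitly anchored at the beginning.
The match spans [0:4] → 'owow'.
Captured: group 1 = 'ow'.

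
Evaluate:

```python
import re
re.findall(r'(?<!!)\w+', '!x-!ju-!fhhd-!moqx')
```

['u', 'hhd', 'oqx']

Because the assertion is negative and zero-width, positions next to the forbidden text are skipped.
`findall` yields the raw match text (3 of them) because the pattern has no groups.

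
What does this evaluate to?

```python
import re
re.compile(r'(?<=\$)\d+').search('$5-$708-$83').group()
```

'5'

Because the assertion is zero-width, the text it checks is not consumed and won't appear in the result.
The match spans [1:2] → '5'.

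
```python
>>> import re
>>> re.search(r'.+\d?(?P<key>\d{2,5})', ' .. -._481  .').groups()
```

('81',)

Pattern: one or more of any character, then optionally a digit; then 2 to 5 of a digit (captured as 'key').
`re.search` scans for the first position where the pattern succeeds.
The match spans [0:10] → ' .. -._481'.
Captured: group 1 = '81'.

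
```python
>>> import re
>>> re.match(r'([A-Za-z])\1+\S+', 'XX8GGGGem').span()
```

The backreference `\1` re-matches whatever the first group consumed, character for character.
`re.match` won't scan ahead — the pattern has to work from the very first character.
The match spans [0:9] → 'XX8GGGGem'.
Captured: group 1 = 'X'.

(0, 9)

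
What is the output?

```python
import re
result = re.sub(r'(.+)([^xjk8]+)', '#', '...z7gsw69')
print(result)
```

Pattern: one or more of any character (captured); then one or more of any character except [xjk8] (captured).
Matches: at [0:10] → '...z7gsw69'.
Each match is replaced by '#'.

#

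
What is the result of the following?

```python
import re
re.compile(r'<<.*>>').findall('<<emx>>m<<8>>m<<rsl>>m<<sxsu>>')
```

Matches: at [0:30] → '<<emx>>m<<8>>m<<rsl>>m<<sxsu>>'.
With no groups in the pattern, `findall` gives back each whole match — 1 here.

['<<emx>>m<<8>>m<<rsl>>m<<sxsu>>']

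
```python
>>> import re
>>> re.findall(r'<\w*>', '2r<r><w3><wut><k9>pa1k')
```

`findall` yields the raw match text (4 of them) because the pattern has no groups.

['<r>', '<w3>', '<wut>', '<k9>']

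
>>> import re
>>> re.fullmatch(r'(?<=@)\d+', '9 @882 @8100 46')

None

The positive lookaround only admits positions where the adjacent text matches; those characters stay outside the span.
`re.fullmatch` requires the pattern to consume the entire string.
Here there's no way to consume every character, so the call returns None.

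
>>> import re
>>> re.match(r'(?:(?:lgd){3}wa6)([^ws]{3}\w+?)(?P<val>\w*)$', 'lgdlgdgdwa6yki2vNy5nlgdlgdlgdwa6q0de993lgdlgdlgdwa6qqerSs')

The pattern matches the literal 'lgd' repeated 3 times, then the literal 'wa6' (non-capturing group); then exactly 3 of any character except [ws], then one or more of a word character (lazy) (captured); then zero or more of a word character (captured as 'val'); then anchored at the end.
`match` is anchored at position 0; if the pattern doesn't fit there, it returns None.
Here position 0 doesn't satisfy it, so the call returns None.

None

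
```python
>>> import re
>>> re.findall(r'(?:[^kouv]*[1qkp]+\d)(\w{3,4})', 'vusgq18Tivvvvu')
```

['Tivv']

This matches zero or more of any character except [kouv], then one or more of one of [1qkp], then a digit (non-capturing group); then 3 to 4 of a word character (captured).
One capturing group, so `findall` returns just the captured substring from the one match — 1 in all.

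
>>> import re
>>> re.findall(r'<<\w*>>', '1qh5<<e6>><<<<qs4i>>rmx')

['<<e6>>', '<<qs4i>>']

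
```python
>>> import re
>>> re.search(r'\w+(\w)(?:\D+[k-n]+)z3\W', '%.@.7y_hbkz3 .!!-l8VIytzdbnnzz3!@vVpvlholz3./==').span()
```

(4, 13)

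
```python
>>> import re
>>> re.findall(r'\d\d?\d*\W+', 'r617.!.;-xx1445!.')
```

['617.!.;-', '1445!.']

Pattern: a digit, then optionally a digit; then zero or more of a digit; then one or more of a non-word character.
Scanning left to right: at [1:9] → '617.!.;-'; at [11:17] → '1445!.'.
Since nothing is captured, `findall` lists the 2 matched substrings directly.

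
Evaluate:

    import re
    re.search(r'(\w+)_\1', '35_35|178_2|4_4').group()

'35_35'

After group 1 captures some text, `\1` only succeeds where that same text appears again.
The match spans [0:5] → '35_35'.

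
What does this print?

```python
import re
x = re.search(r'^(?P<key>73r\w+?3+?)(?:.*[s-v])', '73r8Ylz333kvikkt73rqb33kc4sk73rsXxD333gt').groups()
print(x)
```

This matches anchored at the start of the string; then the literal '73r', then one or more of a word character (lazy), then one or more of a literal '3' (lazy) (captured as 'key'); then zero or more of any character, then a character in [s-v] (non-capturing group).
A `+?`/`*?`/`{m,n}?` starts at its minimum and grows only as far as needed for what follows to match.
`search` walks the string left to right and returns the first match it finds.
The match spans [0:40] → '73r8Ylz333kvikkt73rqb33kc4sk73rsXxD333gt'.
Captured: group 1 = '73r8Ylz3'.

('73r8Ylz3',)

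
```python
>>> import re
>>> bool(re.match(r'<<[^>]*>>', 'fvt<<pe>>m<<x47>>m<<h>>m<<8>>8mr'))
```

False

`re.match` won't scan ahead — the pattern has to work from the very first character.
Here the string doesn't start with a match, so the call returns None, and `bool(None)` is False.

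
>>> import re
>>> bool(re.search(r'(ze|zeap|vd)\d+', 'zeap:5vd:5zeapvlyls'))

False

Here the pattern never matches, so the call returns None, and `bool(None)` is False.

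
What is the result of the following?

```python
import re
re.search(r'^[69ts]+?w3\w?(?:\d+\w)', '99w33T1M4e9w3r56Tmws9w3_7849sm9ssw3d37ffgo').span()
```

(0, 6)

This matches anchored at the start of the string; then one or more of one of [69ts] (lazy), then the literal 'w3', then optionally a word character; then one or more of a digit, then a word character (non-capturing group).
`re.search` tries every starting position until one works.
The match spans [0:6] → '99w33T'.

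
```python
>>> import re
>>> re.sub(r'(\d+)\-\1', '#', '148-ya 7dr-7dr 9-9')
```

'148-ya 7dr-7dr #'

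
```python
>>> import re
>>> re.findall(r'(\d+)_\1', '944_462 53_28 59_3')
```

After group 1 captures some text, `\1` only succeeds where that same text appears again.
Matches: at [2:5] match '4_4', group 1 = '4'.
`findall` collects group 1 from the one match (1 total).

['4']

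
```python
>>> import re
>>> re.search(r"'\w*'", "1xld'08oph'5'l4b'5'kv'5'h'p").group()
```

"'08oph'"

`search` walks the string left to right and returns the first match it finds.
The match spans [4:11] → "'08oph'".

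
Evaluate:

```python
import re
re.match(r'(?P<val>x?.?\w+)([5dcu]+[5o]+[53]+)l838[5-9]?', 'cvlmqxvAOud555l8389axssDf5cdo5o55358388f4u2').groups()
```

('cvlmqxvAOud', '555')

Pattern: optionally a literal 'x', then optionally any character, then one or more of a word character (captured as 'val'); then one or more of one of [5dcu], then one or more of one of [5o], then one or more of one of [53] (captured); then the literal 'l8', then the literal '38', then optionally a character in [5-9].
`re.match` only tries the pattern at the start of the string.
The match spans [0:19] → 'cvlmqxvAOud555l8389'.
Captured: group 1 = 'cvlmqxvAOud', group 2 = '555'.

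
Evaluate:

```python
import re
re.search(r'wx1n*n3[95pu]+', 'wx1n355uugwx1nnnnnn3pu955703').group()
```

'wx1n355uu'

The pattern matches the literal 'wx1', then zero or more of the literal 'n'; then the literal 'n3', then one or more of one of [95pu].
The match spans [0:9] → 'wx1n355uu'.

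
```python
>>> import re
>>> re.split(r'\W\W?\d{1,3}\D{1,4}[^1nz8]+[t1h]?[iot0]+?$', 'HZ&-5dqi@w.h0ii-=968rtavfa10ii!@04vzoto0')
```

['HZ&-5dqi@w.h0ii-=968rtavfa10ii', '']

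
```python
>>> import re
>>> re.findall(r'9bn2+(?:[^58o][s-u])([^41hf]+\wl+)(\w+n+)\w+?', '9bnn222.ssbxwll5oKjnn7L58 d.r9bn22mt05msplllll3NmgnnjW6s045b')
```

[('05msplllll', '3Nmgnn')]

This matches the literal '9bn', then one or more of a literal '2'; then any character except [58o], then a character in [s-u] (non-capturing group); then one or more of any character except [41hf], then a word character, then one or more of a literal 'l' (captured); then one or more of a word character, then one or more of a literal 'n' (captured); then one or more of a word character (lazy).
Walking the string: at [29:53] match '9bn22mt05msplllll3Nmgnnj', groups = ('05msplllll', '3Nmgnn').
With 2 capturing groups, `findall` returns a 2-tuple per match.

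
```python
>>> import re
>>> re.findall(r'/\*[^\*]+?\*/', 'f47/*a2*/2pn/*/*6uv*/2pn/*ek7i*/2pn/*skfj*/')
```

No capturing groups, so `findall` returns the 4 full match strings.

['/*a2*/', '/*6uv*/', '/*ek7i*/', '/*skfj*/']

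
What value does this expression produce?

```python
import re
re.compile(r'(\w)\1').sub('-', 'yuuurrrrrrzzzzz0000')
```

'y-u-----z--'

The backreference `\1` re-matches whatever the first group consumed, character for character.
Matches: at [1:3] → 'uu'; at [4:6] → 'rr'; at [6:8] → 'rr'; at [8:10] → 'rr'; at [10:12] → 'zz'; ….
Every occurrence is swapped for '-'.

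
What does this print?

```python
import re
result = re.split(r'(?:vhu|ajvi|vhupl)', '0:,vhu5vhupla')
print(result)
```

Alternation isn't longest-match — the leftmost alternative that fits at this position is chosen.
Matches to split on: at [3:6] → 'vhu'; at [7:10] → 'vhu'.
Each match becomes a cut point; 3 segments remain.

['0:,', '5', 'pla']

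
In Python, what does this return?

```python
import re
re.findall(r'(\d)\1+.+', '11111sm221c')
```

['1']

`\1` has to match the exact text group 1 already captured.
Walking the string: at [0:11] match '11111sm221c', group 1 = '1'.
With a single group, `findall` returns only what that group captured — 1 item.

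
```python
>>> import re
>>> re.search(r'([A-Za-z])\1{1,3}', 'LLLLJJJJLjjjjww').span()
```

(0, 4)

`\1` has to match the exact text group 1 already captured.
The match spans [0:4] → 'LLLL'.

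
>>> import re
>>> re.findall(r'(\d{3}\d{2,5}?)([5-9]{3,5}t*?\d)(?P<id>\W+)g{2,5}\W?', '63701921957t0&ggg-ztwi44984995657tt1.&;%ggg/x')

[('63701921', '957t0', '&'), ('449849', '95657tt1', '.&;%')]

Lazy quantifiers expand one character at a time until the remainder of the pattern can match.
3 groups means each result is a tuple of 3 captured strings — 2 here.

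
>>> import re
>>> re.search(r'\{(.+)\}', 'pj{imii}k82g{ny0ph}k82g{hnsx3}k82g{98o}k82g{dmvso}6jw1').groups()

('imii}k82g{ny0ph}k82g{hnsx3}k82g{98o}k82g{dmvso',)

`re.search` tries every starting position until one works.
The match spans [2:50] → '{imii}k82g{ny0ph}k82g{hnsx3}k82g{98o}k82g{dmvso}'.
Captured: group 1 = 'imii}k82g{ny0ph}k82g{hnsx3}k82g{98o}k82g{dmvso'.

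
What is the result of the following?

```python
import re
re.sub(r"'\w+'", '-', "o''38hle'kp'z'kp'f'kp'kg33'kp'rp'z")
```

Matches: at [2:9] → "'38hle'"; at [11:14] → "'z'"; at [16:19] → "'f'"; at [21:27] → "'kg33'"; at [29:33] → "'rp'".
Each match is replaced by '-'.

"o'-kp-kp-kp-kp-z"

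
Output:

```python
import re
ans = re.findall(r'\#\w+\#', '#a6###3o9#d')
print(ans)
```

['#a6#', '#3o9#']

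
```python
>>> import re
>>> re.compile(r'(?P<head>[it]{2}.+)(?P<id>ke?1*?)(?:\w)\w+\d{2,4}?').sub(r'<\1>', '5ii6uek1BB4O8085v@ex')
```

The replacement refers to a captured group, so each match is rewritten using its own captured text.

'5<ii6ue>v@ex'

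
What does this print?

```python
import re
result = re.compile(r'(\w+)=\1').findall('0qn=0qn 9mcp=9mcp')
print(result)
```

`\1` has to match the exact text group 1 already captured.
Matches: at [0:7] match '0qn=0qn', group 1 = '0qn'; at [8:17] match '9mcp=9mcp', group 1 = '9mcp'.
With a single group, `findall` returns only what that group captured — 2 items.

['0qn', '9mcp']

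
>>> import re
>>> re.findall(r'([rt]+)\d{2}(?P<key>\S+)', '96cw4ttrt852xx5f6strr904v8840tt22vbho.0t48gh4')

Pattern: one or more of one of [rt] (captured); then exactly 2 of a digit; then one or more of a non-whitespace character (captured as 'key').
With 2 capturing groups, `findall` returns a 2-tuple per match.

[('ttrt', '2xx5f6strr904v8840tt22vbho.0t48gh4')]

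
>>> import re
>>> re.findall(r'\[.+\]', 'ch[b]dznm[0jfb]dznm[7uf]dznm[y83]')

Since nothing is captured, `findall` lists the 1 matched substring directly.

['[b]dznm[0jfb]dznm[7uf]dznm[y83]']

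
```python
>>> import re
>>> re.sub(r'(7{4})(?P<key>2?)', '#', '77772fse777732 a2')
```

'#fse#32 a2'

`sub` substitutes '#' at each match site.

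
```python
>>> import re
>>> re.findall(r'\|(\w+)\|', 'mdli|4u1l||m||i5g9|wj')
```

['4u1l', 'm', 'i5g9']

Matches: at [4:10] match '|4u1l|', group 1 = '4u1l'; at [10:13] match '|m|', group 1 = 'm'; at [13:19] match '|i5g9|', group 1 = 'i5g9'.
`findall` collects group 1 from each match (3 total).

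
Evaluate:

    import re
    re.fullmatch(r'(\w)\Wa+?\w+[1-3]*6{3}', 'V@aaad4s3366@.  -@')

The pattern matches a word character (captured); then a non-word character, then one or more of the literal 'a' (lazy); then one or more of a word character, then zero or more of a character in [1-3], then exactly 3 of a literal '6'.
`re.fullmatch` requires the pattern to consume the entire string.
Here the string isn't matched end-to-end, so the call returns None.

None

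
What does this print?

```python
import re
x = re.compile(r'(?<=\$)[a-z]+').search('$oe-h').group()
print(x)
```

oe

Because the assertion is zero-width, the text it checks is not consumed and won't appear in the result.
The match spans [1:3] → 'oe'.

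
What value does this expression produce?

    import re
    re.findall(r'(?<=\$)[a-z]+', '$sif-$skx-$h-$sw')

['sif', 'skx', 'h', 'sw']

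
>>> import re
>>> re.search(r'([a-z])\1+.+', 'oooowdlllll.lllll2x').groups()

The match spans [0:19] → 'oooowdlllll.lllll2x'.
Captured: group 1 = 'o'.

('o',)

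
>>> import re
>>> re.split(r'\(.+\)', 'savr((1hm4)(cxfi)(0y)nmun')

['savr', 'nmun']

Each match becomes a cut point; 2 segments remain.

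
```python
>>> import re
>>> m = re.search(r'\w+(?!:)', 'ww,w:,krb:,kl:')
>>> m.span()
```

(0, 2)

`(?!…)`/`(?<!…)` only lets a position through if the neighbouring text does NOT match; no characters are consumed.
`re.search` tries every starting position until one works.
The match spans [0:2] → 'ww'.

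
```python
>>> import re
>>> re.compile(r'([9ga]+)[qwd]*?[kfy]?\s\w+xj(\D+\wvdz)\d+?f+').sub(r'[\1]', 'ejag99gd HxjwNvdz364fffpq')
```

The pattern matches one or more of one of [9ga] (captured); then zero or more of one of [qwd] (lazy), then optionally one of [kfy]; then whitespace, then one or more of a word character, then the literal 'xj'; then one or more of a non-digit, then a word character, then the literal 'vdz' (captured); then one or more of a digit (lazy), then one or more of a literal 'f'.
Matches: at [2:23] → 'ag99gd HxjwNvdz364fff'.
Each match is replaced using the text its own group 1 captured.

'ej[ag99g]pq'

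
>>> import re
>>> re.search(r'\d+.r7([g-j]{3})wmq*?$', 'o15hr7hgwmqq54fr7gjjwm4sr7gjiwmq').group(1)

The match spans [22:32] → '4sr7gjiwmq'.
Captured: group 1 = 'gji'.

'gji'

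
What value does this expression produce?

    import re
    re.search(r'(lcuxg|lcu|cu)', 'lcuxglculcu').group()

'lcuxg'

The regex engine tests alternatives in the order written; an earlier branch that matches wins even if a later one would match more.
`search` walks the string left to right and returns the first match it finds.
The match spans [0:5] → 'lcuxg'.
Captured: group 1 = 'lcuxg'.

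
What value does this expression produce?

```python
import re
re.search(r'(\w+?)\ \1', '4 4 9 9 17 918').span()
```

(0, 3)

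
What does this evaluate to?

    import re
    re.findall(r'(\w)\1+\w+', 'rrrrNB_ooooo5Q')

['r']

The backreference `\1` re-matches whatever the first group consumed, character for character.
Scanning left to right: at [0:14] match 'rrrrNB_ooooo5Q', group 1 = 'r'.
With a single group, `findall` returns only what that group captured — 1 item.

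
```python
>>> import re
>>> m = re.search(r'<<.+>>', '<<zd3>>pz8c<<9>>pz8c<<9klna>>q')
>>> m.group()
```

The match spans [0:29] → '<<zd3>>pz8c<<9>>pz8c<<9klna>>'.

'<<zd3>>pz8c<<9>>pz8c<<9klna>>'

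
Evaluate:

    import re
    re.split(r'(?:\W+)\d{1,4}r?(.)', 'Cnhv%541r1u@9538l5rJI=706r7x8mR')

Pattern: one or more of a non-word character (non-capturing group); then 1 to 4 of a digit, then optionally the literal 'r'; then any character (captured).
The group in the pattern means `split` returns the separators' captures alongside the pieces.

['Cnhv', '1', 'u', 'l', '5rJI', '7', 'x8mR']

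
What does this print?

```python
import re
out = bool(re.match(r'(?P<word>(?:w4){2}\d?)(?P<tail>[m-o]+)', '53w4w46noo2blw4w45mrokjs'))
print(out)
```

False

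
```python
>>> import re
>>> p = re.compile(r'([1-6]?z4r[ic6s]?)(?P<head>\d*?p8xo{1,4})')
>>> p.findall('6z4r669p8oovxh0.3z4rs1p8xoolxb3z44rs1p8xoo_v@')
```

Multiple groups make `findall` return tuples — one 2-tuple for the one match.

[('3z4rs', '1p8xoo')]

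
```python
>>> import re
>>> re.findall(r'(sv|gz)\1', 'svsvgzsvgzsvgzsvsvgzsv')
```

`\1` has to match the exact text group 1 already captured.
`findall` collects group 1 from each match (2 total).

['sv', 'sv']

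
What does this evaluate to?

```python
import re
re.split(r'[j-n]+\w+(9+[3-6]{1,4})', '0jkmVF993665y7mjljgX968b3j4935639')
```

This matches one or more of a character in [j-n]; then one or more of a word character; then one or more of a literal '9', then 1 to 4 of a character in [3-6] (captured).
With a capturing group present, the delimiter's captured portion is kept in the result list.

['0', '93563', '9']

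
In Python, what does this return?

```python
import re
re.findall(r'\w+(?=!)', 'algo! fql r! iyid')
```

['algo', 'r']

The positive lookaround only admits positions where the adjacent text matches; those characters stay outside the span.
`findall` yields the raw match text (2 of them) because the pattern has no groups.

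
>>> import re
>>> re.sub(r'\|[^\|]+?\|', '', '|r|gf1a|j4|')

Every occurrence is swapped for ''.

'gf1a'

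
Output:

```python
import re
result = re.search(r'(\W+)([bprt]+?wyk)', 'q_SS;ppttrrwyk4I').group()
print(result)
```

;ppttrrwyk

This matches one or more of a non-word character (captured); then one or more of one of [bprt] (lazy), then the literal 'wyk' (captured).
Unlike `match`, `search` isn't anchored — it looks for the pattern anywhere in the string.
The match spans [4:14] → ';ppttrrwyk'.
Captured: group 1 = ';', group 2 = 'ppttrrwyk'.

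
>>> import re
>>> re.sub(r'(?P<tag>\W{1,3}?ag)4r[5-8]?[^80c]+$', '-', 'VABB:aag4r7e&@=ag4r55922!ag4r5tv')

'VABB:aag4r7e-'

Every occurrence is swapped for '-'.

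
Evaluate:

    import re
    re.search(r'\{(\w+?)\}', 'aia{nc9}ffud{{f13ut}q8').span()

Unlike `match`, `search` isn't anchored — it looks for the pattern anywhere in the string.
The match spans [3:8] → '{nc9}'.
Captured: group 1 = 'nc9'.

(3, 8)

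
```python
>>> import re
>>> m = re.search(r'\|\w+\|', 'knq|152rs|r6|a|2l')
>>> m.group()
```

The match spans [3:10] → '|152rs|'.

'|152rs|'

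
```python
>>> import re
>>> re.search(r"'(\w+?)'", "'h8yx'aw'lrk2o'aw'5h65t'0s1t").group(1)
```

'h8yx'

The match spans [0:6] → "'h8yx'".
Captured: group 1 = 'h8yx'.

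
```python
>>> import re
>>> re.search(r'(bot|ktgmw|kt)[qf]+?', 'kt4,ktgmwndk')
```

None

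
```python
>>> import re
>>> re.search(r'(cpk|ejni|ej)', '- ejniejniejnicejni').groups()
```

('ejni',)

`|` is ordered: at each position the engine commits to the first alternative that works.
Unlike `match`, `search` isn't anchored — it looks for the pattern anywhere in the string.
The match spans [2:6] → 'ejni'.
Captured: group 1 = 'ejni'.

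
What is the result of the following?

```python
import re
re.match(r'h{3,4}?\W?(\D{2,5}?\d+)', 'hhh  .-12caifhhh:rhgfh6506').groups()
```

Pattern: 3 to 4 of the literal 'h' (lazy), then optionally a non-word character; then 2 to 5 of a non-digit (lazy), then one or more of a digit (captured).
`match` is anchored at position 0; if the pattern doesn't fit there, it returns None.
The match spans [0:9] → 'hhh  .-12'.
Captured: group 1 = ' .-12'.

(' .-12',)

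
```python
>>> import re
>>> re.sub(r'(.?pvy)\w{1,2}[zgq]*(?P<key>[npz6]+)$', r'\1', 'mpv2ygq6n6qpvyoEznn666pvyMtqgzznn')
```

'mpv2ygq6n6qpvyoEznn666pvy'

The pattern matches optionally any character, then the literal 'pvy' (captured); then 1 to 2 of a word character, then zero or more of one of [zgq]; then one or more of one of [npz6] (captured as 'key'); then anchored at the end.
Each match is replaced using the text its own group 1 captured.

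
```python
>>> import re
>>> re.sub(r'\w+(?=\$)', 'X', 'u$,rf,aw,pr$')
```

'X$,rf,aw,X$'

Because the assertion is zero-width, the text it checks is not consumed and won't appear in the result.
Matches: at [0:1] → 'u'; at [9:11] → 'pr'.
Each match is replaced by 'X'.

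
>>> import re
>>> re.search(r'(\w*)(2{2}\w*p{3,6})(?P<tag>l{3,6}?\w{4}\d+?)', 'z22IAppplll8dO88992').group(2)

'22IAppp'

Pattern: zero or more of a word character (captured); then exactly 2 of the literal '2', then zero or more of a word character, then 3 to 6 of the literal 'p' (captured); then 3 to 6 of a literal 'l' (lazy), then exactly 4 of a word character, then one or more of a digit (lazy) (captured as 'tag').
A `+?`/`*?`/`{m,n}?` starts at its minimum and grows only as far as needed for what follows to match.
Unlike `match`, `search` isn't anchored — it looks for the pattern anywhere in the string.
The match spans [0:16] → 'z22IAppplll8dO88'.
Captured: group 1 = 'z', group 2 = '22IAppp', group 3 = 'lll8dO88'.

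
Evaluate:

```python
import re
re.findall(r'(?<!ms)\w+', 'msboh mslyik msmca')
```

['msboh', 'mslyik', 'msmca']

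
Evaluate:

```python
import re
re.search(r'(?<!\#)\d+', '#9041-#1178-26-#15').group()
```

'041'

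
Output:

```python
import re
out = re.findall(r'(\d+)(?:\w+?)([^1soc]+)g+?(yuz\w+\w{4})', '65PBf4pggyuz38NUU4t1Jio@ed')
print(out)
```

[('65', 'Bf4pg', 'yuz38NUU4t1Jio')]

The pattern matches one or more of a digit (captured); then one or more of a word character (lazy) (non-capturing group); then one or more of any character except [1soc] (captured); then one or more of a literal 'g' (lazy); then the literal 'yuz', then one or more of a word character, then exactly 4 of a word character (captured).
3 groups means the one result is a tuple of 3 captured strings — 1 here.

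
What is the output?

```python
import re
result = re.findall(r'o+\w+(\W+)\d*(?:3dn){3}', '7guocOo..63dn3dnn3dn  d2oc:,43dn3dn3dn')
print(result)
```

[':,']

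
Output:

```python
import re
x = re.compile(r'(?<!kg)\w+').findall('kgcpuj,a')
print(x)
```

['kgcpuj', 'a']

The negative lookaround is zero-width — it rules out positions where the adjacent text would match, without consuming anything.
No capturing groups, so `findall` returns the 2 full match strings.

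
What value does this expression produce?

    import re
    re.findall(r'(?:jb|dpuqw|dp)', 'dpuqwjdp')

Branches in `(...|...)` are attempted left-to-right; the first branch that allows the whole pattern to succeed is taken.
Matches: at [0:5] → 'dpuqw'; at [6:8] → 'dp'.
`findall` yields the raw match text (2 of them) because the pattern has no groups.

['dpuqw', 'dp']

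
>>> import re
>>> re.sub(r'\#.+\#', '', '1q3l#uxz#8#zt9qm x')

Matches: at [4:11] → '#uxz#8#'.
Each match is replaced by ''.

'1q3lzt9qm x'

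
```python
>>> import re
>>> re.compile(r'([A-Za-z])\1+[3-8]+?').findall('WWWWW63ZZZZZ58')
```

`\1` has to match the exact text group 1 already captured.
One capturing group, so `findall` returns just the captured substring from each match — 2 in all.

['W', 'Z']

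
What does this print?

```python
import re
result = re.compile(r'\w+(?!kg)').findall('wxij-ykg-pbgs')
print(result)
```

['wxij', 'ykg', 'pbgs']

`(?!…)`/`(?<!…)` only lets a position through if the neighbouring text does NOT match; no characters are consumed.
With no groups in the pattern, `findall` gives back each whole match — 3 here.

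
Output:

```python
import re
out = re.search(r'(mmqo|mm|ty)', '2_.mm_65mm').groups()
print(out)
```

`re.search` scans for the first position where the pattern succeeds.
The match spans [3:5] → 'mm'.
Captured: group 1 = 'mm'.

('mm',)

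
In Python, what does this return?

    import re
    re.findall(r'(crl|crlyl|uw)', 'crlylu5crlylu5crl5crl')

['crl', 'crl', 'crl', 'crl']

Branches in `(...|...)` are attempted left-to-right; the first branch that allows the whole pattern to succeed is taken.
`findall` collects group 1 from each match (4 total).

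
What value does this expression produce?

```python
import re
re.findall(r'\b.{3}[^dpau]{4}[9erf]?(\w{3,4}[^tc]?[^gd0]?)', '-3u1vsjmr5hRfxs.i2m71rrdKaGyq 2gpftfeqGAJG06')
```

['5hRfxs', 'dKaGyq', 'qGAJG']

The pattern matches a word boundary (`\b`, zero-width); then exactly 3 of any character, then exactly 4 of any character except [dpau], then optionally one of [9erf]; then 3 to 4 of a word character, then optionally any character except [tc], then optionally any character except [gd0] (captured).
Matches: at [1:15] match '3u1vsjmr5hRfxs', group 1 = '5hRfxs'; at [15:29] match '.i2m71rrdKaGyq', group 1 = 'dKaGyq'; at [30:42] match '2gpftfeqGAJG', group 1 = 'qGAJG'.
`findall` collects group 1 from each match (3 total).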